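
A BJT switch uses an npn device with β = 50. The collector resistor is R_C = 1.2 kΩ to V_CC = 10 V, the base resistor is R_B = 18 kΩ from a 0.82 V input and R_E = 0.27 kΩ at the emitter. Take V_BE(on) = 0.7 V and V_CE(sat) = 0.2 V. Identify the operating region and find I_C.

Assume active. Base-emitter loop: I_B = (V_BB − V_BE)/(R_B + (β+1)R_E) = (0.82 − 0.7)/(18 + 51×0.27) = 0.00378 mA.
I_C = β·I_B = 50×0.00378 = 0.189 mA.
V_CE = V_CC − I_C·R_C − I_E·R_E = 10 − 0.189×1.2 − 0.193×0.27 = 9.72 V > V_CE(sat), so the active-region assumption holds.

active; I_C ≈ 0.19 mA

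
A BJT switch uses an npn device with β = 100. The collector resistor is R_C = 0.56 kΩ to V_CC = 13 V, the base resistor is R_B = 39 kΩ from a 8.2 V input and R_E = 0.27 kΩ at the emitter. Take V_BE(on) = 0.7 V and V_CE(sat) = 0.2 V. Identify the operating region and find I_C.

Assume active. Base-emitter loop: I_B = (V_BB − V_BE)/(R_B + (β+1)R_E) = (8.2 − 0.7)/(39 + 101×0.27) = 0.113 mA.
I_C = β·I_B = 100×0.113 = 11.3 mA.
V_CE = V_CC − I_C·R_C − I_E·R_E = 13 − 11.3×0.56 − 11.4×0.27 = 3.58 V > V_CE(sat), so the active-region assumption holds.

active; I_C ≈ 11 mA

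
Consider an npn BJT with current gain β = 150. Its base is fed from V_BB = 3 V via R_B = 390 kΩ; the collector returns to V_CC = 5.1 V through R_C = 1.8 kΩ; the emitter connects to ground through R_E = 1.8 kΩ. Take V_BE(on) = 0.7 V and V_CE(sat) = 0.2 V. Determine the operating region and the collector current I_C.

Assume active. Base-emitter loop: I_B = (V_BB − V_BE)/(R_B + (β+1)R_E) = (3 − 0.7)/(390 + 151×1.8) = 0.00348 mA.
I_C = β·I_B = 150×0.00348 = 0.521 mA.
V_CE = V_CC − I_C·R_C − I_E·R_E = 5.1 − 0.521×1.8 − 0.525×1.8 = 3.22 V > V_CE(sat), so the active-region assumption holds.

active; I_C ≈ 0.52 mA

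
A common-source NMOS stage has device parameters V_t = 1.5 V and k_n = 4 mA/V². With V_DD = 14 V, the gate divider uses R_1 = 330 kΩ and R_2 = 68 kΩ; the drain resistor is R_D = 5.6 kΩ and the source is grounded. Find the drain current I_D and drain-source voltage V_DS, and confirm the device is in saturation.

I_D ≈ 1.6 mA, V_DS ≈ 5.1 V

V_G = V_DD·R_2/(R_1+R_2) = 14×68/398 = 2.39 V. With the source grounded, V_GS = V_G = 2.39 V.
Assume saturation: I_D = (k_n/2)(V_GS − V_t)² = (4/2)×(2.39 − 1.5)² = 2×0.892² = 1.59 mA.
V_DS = V_DD − I_D·R_D = 14 − 1.59×5.6 = 5.09 V.
Saturation requires V_DS ≥ V_GS − V_t = 0.892 V; 5.09 ≥ 0.892 ✓.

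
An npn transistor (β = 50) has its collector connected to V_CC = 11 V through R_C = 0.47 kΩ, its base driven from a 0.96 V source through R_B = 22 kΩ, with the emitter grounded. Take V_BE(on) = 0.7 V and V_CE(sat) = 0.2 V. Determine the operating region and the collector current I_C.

Assume active. Base-emitter loop: I_B = (V_BB − V_BE)/R_B = (0.96 − 0.7)/22 = 0.0118 mA.
I_C = β·I_B = 50×0.0118 = 0.591 mA.
V_CE = V_CC − I_C·R_C = 11 − 0.591×0.47 = 10.7 V > V_CE(sat), so the active-region assumption holds.

active; I_C ≈ 0.59 mA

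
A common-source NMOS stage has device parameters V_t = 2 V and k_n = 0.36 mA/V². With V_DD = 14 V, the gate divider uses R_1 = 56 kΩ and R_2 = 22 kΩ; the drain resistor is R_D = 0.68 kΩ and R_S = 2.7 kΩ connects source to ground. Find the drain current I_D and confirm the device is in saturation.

V_G = V_DD·R_2/(R_1+R_2) = 14×22/78 = 3.95 V.
Assume saturation: I_D = (k_n/2)(V_GS − V_t)² with V_GS = V_G − I_D·R_S = 3.95 − 2.7·I_D.
Substituting gives 1.31·I_D² − 2.89·I_D + 0.684 = 0, with roots I_D = 0.269 or 1.94 mA.
The root I_D = 1.94 mA gives V_GS = -1.28 V ≤ V_t, so take I_D = 0.269 mA.
Then V_GS = 3.22 V and V_DS = V_DD − I_D(R_D+R_S) = 14 − 0.269×3.38 = 13.1 V.
Saturation requires V_DS ≥ V_GS − V_t = 1.22 V; 13.1 ≥ 1.22 ✓.

I_D ≈ 0.27 mA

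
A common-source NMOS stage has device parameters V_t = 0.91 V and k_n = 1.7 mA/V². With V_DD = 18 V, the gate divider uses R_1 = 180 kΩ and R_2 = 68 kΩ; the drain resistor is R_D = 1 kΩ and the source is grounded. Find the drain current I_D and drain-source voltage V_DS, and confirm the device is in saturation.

V_G = V_DD·R_2/(R_1+R_2) = 18×68/248 = 4.94 V. With the source grounded, V_GS = V_G = 4.94 V.
Assume saturation: I_D = (k_n/2)(V_GS − V_t)² = (1.7/2)×(4.94 − 0.91)² = 0.85×4.03² = 13.8 mA.
V_DS = V_DD − I_D·R_D = 18 − 13.8×1 = 4.23 V.
Saturation requires V_DS ≥ V_GS − V_t = 4.03 V; 4.23 ≥ 4.03 ✓.

I_D ≈ 14 mA, V_DS ≈ 4.2 V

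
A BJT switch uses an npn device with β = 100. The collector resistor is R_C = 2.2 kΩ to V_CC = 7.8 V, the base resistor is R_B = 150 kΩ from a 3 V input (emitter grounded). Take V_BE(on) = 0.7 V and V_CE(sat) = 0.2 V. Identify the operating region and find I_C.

active; I_C ≈ 1.5 mA

Assume active. Base-emitter loop: I_B = (V_BB − V_BE)/R_B = (3 − 0.7)/150 = 0.0153 mA.
I_C = β·I_B = 100×0.0153 = 1.53 mA.
V_CE = V_CC − I_C·R_C = 7.8 − 1.53×2.2 = 4.43 V > V_CE(sat), so the active-region assumption holds.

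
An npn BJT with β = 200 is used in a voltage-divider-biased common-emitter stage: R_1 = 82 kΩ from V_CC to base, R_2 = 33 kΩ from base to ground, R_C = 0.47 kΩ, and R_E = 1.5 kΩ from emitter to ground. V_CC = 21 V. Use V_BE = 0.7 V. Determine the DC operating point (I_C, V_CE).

Thevenize the base divider: V_Th = V_CC·R_2/(R_1+R_2) = 21×33/115 = 6.03 V, R_Th = R_1‖R_2 = 23.5 kΩ.
Base-emitter loop: V_Th = I_B·R_Th + V_BE + (β+1)I_B·R_E, so I_B = (6.03 − 0.7) / (23.5 + 201×1.5) = 0.0164 mA.
I_C = β·I_B = 200×0.0164 = 3.28 mA, and I_E = (β+1)I_B = 3.29 mA.
V_CE = V_CC − I_C·R_C − I_E·R_E = 21 − 3.28×0.47 − 3.29×1.5 = 14.5 V.
V_CE = 14.5 V > 0.2 V confirms active-region operation.

I_C ≈ 3.3 mA, V_CE ≈ 15 V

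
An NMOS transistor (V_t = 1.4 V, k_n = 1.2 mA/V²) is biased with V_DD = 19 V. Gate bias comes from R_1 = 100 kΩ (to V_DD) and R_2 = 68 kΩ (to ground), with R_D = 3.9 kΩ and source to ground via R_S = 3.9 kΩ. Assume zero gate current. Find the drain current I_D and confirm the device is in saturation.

V_G = V_DD·R_2/(R_1+R_2) = 19×68/168 = 7.69 V.
Assume saturation: I_D = (k_n/2)(V_GS − V_t)² with V_GS = V_G − I_D·R_S = 7.69 − 3.9·I_D.
Substituting gives 9.13·I_D² − 30.4·I_D + 23.7 = 0, with roots I_D = 1.24 or 2.09 mA.
The root I_D = 2.09 mA gives V_GS = -0.467 V ≤ V_t, so take I_D = 1.24 mA.
Then V_GS = 2.84 V and V_DS = V_DD − I_D(R_D+R_S) = 19 − 1.24×7.8 = 9.3 V.
Saturation requires V_DS ≥ V_GS − V_t = 1.44 V; 9.3 ≥ 1.44 ✓.

I_D ≈ 1.2 mA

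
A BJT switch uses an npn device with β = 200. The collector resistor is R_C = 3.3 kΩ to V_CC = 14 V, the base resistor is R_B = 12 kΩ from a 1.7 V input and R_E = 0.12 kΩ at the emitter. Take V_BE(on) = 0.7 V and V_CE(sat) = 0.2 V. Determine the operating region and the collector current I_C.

saturation; I_C ≈ 4 mA

Assume active: I_B = (1.7 − 0.7)/(12 + 201×0.12) = 0.0277 mA, I_C = β·I_B = 5.54 mA.
Then V_CE = 14 − 5.54×3.3 − 5.56×0.12 = -4.94 V < 0.2 V — the active assumption fails.
Re-solve with V_CE = 0.2 V. KCL at the emitter: V_E/R_E = (V_BB−0.7−V_E)/R_B + (V_CC−0.2−V_E)/R_C, giving V_E = 0.489 V.
I_C = (V_CC − 0.2 − V_E)/R_C = (13.8 − 0.489)/3.3 = 4.03 mA.
Check: I_B = (1 − 0.489)/12 = 0.0426 mA, and β·I_B = 8.51 mA > I_C, confirming saturation.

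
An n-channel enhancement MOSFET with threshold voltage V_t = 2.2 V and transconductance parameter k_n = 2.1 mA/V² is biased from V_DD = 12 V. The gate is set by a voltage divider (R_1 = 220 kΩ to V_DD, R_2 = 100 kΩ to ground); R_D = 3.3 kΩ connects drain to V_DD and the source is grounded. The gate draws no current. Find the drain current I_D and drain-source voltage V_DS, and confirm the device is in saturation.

I_D ≈ 2.5 mA, V_DS ≈ 3.7 V

V_G = V_DD·R_2/(R_1+R_2) = 12×100/320 = 3.75 V. With the source grounded, V_GS = V_G = 3.75 V.
Assume saturation: I_D = (k_n/2)(V_GS − V_t)² = (2.1/2)×(3.75 − 2.2)² = 1.05×1.55² = 2.52 mA.
V_DS = V_DD − I_D·R_D = 12 − 2.52×3.3 = 3.68 V.
Saturation requires V_DS ≥ V_GS − V_t = 1.55 V; 3.68 ≥ 1.55 ✓.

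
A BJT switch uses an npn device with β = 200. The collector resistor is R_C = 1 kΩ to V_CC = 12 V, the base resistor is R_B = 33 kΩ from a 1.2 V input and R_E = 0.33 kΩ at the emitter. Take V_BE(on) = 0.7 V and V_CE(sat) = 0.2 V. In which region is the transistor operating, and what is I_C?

active; I_C ≈ 1 mA

Assume active. Base-emitter loop: I_B = (V_BB − V_BE)/(R_B + (β+1)R_E) = (1.2 − 0.7)/(33 + 201×0.33) = 0.00503 mA.
I_C = β·I_B = 200×0.00503 = 1.01 mA.
V_CE = V_CC − I_C·R_C − I_E·R_E = 12 − 1.01×1 − 1.01×0.33 = 10.7 V > V_CE(sat), so the active-region assumption holds.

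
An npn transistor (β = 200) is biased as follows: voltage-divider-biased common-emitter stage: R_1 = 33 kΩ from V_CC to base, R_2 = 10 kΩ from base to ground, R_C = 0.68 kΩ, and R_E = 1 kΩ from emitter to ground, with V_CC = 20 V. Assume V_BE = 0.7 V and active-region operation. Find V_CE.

Thevenize the base divider: V_Th = V_CC·R_2/(R_1+R_2) = 20×10/43 = 4.65 V, R_Th = R_1‖R_2 = 7.67 kΩ.
Base-emitter loop: V_Th = I_B·R_Th + V_BE + (β+1)I_B·R_E, so I_B = (4.65 − 0.7) / (7.67 + 201×1) = 0.0189 mA.
I_C = β·I_B = 200×0.0189 = 3.79 mA, and I_E = (β+1)I_B = 3.81 mA.
V_CE = V_CC − I_C·R_C − I_E·R_E = 20 − 3.79×0.68 − 3.81×1 = 13.6 V.
V_CE = 13.6 V > 0.2 V confirms active-region operation.

V_CE ≈ 14 V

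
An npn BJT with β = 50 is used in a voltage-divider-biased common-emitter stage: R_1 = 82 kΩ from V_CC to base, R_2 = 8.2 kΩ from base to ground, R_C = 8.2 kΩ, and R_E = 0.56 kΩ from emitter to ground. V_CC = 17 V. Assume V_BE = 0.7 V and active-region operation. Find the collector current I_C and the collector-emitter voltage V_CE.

Thevenize the base divider: V_Th = V_CC·R_2/(R_1+R_2) = 17×8.2/90.2 = 1.55 V, R_Th = R_1‖R_2 = 7.45 kΩ.
Base-emitter loop: V_Th = I_B·R_Th + V_BE + (β+1)I_B·R_E, so I_B = (1.55 − 0.7) / (7.45 + 51×0.56) = 0.0235 mA.
I_C = β·I_B = 50×0.0235 = 1.17 mA, and I_E = (β+1)I_B = 1.2 mA.
V_CE = V_CC − I_C·R_C − I_E·R_E = 17 − 1.17×8.2 − 1.2×0.56 = 6.7 V.
V_CE = 6.7 V > 0.2 V confirms active-region operation.

I_C ≈ 1.2 mA, V_CE ≈ 6.7 V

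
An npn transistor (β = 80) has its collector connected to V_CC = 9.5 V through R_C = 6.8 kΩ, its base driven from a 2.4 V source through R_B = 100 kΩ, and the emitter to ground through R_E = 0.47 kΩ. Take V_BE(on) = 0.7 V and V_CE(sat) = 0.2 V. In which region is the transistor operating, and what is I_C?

active; I_C ≈ 0.99 mA

Assume active. Base-emitter loop: I_B = (V_BB − V_BE)/(R_B + (β+1)R_E) = (2.4 − 0.7)/(100 + 81×0.47) = 0.0123 mA.
I_C = β·I_B = 80×0.0123 = 0.985 mA.
V_CE = V_CC − I_C·R_C − I_E·R_E = 9.5 − 0.985×6.8 − 0.997×0.47 = 2.33 V > V_CE(sat), so the active-region assumption holds.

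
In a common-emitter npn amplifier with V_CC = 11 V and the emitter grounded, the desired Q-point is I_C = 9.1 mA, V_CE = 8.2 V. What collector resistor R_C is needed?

Collector loop: V_CC = I_C·R_C + V_CE.
R_C = (V_CC − V_CE)/I_C = (11 − 8.2)/9.1 = 0.308 kΩ.

R_C ≈ 0.31 kΩ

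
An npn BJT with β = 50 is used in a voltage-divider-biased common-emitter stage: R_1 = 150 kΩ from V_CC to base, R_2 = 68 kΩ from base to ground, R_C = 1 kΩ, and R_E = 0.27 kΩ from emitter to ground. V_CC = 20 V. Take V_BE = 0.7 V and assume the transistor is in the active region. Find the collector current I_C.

I_C ≈ 4.6 mA

Thevenize the base divider: V_Th = V_CC·R_2/(R_1+R_2) = 20×68/218 = 6.24 V, R_Th = R_1‖R_2 = 46.8 kΩ.
Base-emitter loop: V_Th = I_B·R_Th + V_BE + (β+1)I_B·R_E, so I_B = (6.24 − 0.7) / (46.8 + 51×0.27) = 0.0915 mA.
I_C = β·I_B = 50×0.0915 = 4.57 mA, and I_E = (β+1)I_B = 4.66 mA.
V_CE = V_CC − I_C·R_C − I_E·R_E = 20 − 4.57×1 − 4.66×0.27 = 14.2 V.
V_CE = 14.2 V > 0.2 V confirms active-region operation.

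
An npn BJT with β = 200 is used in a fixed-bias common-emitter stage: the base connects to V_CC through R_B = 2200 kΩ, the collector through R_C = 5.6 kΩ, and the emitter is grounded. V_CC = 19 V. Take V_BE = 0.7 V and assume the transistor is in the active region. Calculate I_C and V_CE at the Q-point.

I_C ≈ 1.7 mA, V_CE ≈ 9.7 V

Base loop: V_CC = I_B·R_B + V_BE, so I_B = (19 − 0.7)/2200 kΩ = 0.00832 mA.
In the active region I_C = β·I_B = 200 × 0.00832 = 1.66 mA.
Collector loop: V_CE = V_CC − I_C·R_C = 19 − 1.66×5.6 = 9.68 V.
Since V_CE = 9.68 V > V_CE(sat) ≈ 0.2 V, the transistor is in the active region as assumed.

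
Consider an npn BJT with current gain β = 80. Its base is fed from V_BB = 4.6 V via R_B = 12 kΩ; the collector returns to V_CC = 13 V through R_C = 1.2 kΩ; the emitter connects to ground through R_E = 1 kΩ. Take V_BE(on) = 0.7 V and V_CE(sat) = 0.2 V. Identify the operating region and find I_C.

Assume active. Base-emitter loop: I_B = (V_BB − V_BE)/(R_B + (β+1)R_E) = (4.6 − 0.7)/(12 + 81×1) = 0.0419 mA.
I_C = β·I_B = 80×0.0419 = 3.35 mA.
V_CE = V_CC − I_C·R_C − I_E·R_E = 13 − 3.35×1.2 − 3.4×1 = 5.58 V > V_CE(sat), so the active-region assumption holds.

active; I_C ≈ 3.4 mA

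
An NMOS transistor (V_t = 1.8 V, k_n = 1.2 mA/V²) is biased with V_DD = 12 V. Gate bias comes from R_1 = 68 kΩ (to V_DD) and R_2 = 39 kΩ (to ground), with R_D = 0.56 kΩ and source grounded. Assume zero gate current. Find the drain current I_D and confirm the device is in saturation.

V_G = V_DD·R_2/(R_1+R_2) = 12×39/107 = 4.37 V. With the source grounded, V_GS = V_G = 4.37 V.
Assume saturation: I_D = (k_n/2)(V_GS − V_t)² = (1.2/2)×(4.37 − 1.8)² = 0.6×2.57² = 3.97 mA.
V_DS = V_DD − I_D·R_D = 12 − 3.97×0.56 = 9.77 V.
Saturation requires V_DS ≥ V_GS − V_t = 2.57 V; 9.77 ≥ 2.57 ✓.

I_D ≈ 4 mA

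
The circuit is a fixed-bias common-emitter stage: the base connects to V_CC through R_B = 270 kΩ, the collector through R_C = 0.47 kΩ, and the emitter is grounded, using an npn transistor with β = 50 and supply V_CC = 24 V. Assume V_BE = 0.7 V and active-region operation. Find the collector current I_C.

I_C ≈ 4.3 mA

Base loop: V_CC = I_B·R_B + V_BE, so I_B = (24 − 0.7)/270 kΩ = 0.0863 mA.
In the active region I_C = β·I_B = 50 × 0.0863 = 4.31 mA.
Collector loop: V_CE = V_CC − I_C·R_C = 24 − 4.31×0.47 = 22 V.
Since V_CE = 22 V > V_CE(sat) ≈ 0.2 V, the transistor is in the active region as assumed.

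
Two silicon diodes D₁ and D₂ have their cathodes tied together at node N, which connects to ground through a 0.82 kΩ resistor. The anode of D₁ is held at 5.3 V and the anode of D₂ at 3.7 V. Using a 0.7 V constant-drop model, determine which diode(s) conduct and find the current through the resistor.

Only D₁ conducts; I_R ≈ 5.6 mA

Assume both conduct. Then node N would need to be at both 5.3−0.7 = 4.6 V and 3.7−0.7 = 3 V, which is impossible.
Assume only D₁ conducts: V_N = 5.3 − 0.7 = 4.6 V, so I_R = 4.6/0.82 = 5.61 mA.
Check D₂: its anode-to-cathode voltage is 3.7 − 4.6 = -0.9 V < 0.7 V, so it is off. The assumption is consistent.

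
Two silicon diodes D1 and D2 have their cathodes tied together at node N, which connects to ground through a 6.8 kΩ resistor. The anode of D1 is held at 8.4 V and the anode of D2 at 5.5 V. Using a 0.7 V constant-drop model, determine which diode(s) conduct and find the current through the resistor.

Only D1 conducts; I_R ≈ 1.1 mA

Assume both conduct. Then node N would need to be at both 8.4−0.7 = 7.7 V and 5.5−0.7 = 4.8 V, which is impossible.
Assume only D1 conducts: V_N = 8.4 − 0.7 = 7.7 V, so I_R = 7.7/6.8 = 1.13 mA.
Check D2: its anode-to-cathode voltage is 5.5 − 7.7 = -2.2 V < 0.7 V, so it is off. The assumption is consistent.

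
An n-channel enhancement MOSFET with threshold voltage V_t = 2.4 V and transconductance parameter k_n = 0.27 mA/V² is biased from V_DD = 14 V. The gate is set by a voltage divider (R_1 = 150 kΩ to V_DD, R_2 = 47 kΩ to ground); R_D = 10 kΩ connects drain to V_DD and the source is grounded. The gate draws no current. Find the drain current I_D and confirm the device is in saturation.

I_D ≈ 0.12 mA

V_G = V_DD·R_2/(R_1+R_2) = 14×47/197 = 3.34 V. With the source grounded, V_GS = V_G = 3.34 V.
Assume saturation: I_D = (k_n/2)(V_GS − V_t)² = (0.27/2)×(3.34 − 2.4)² = 0.135×0.94² = 0.119 mA.
V_DS = V_DD − I_D·R_D = 14 − 0.119×10 = 12.8 V.
Saturation requires V_DS ≥ V_GS − V_t = 0.94 V; 12.8 ≥ 0.94 ✓.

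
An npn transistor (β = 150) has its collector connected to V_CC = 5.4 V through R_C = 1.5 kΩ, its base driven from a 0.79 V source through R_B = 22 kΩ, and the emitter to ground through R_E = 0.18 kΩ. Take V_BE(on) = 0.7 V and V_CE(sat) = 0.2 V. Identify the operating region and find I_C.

Assume active. Base-emitter loop: I_B = (V_BB − V_BE)/(R_B + (β+1)R_E) = (0.79 − 0.7)/(22 + 151×0.18) = 0.00183 mA.
I_C = β·I_B = 150×0.00183 = 0.275 mA.
V_CE = V_CC − I_C·R_C − I_E·R_E = 5.4 − 0.275×1.5 − 0.276×0.18 = 4.94 V > V_CE(sat), so the active-region assumption holds.

active; I_C ≈ 0.27 mA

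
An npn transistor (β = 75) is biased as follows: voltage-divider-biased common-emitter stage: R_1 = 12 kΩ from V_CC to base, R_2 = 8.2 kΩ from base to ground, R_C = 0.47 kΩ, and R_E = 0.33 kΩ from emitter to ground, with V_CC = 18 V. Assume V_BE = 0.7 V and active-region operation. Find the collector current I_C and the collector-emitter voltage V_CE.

I_C ≈ 17 mA, V_CE ≈ 4.7 V

Thevenize the base divider: V_Th = V_CC·R_2/(R_1+R_2) = 18×8.2/20.2 = 7.31 V, R_Th = R_1‖R_2 = 4.87 kΩ.
Base-emitter loop: V_Th = I_B·R_Th + V_BE + (β+1)I_B·R_E, so I_B = (7.31 − 0.7) / (4.87 + 76×0.33) = 0.221 mA.
I_C = β·I_B = 75×0.221 = 16.5 mA, and I_E = (β+1)I_B = 16.8 mA.
V_CE = V_CC − I_C·R_C − I_E·R_E = 18 − 16.5×0.47 − 16.8×0.33 = 4.69 V.
V_CE = 4.69 V > 0.2 V confirms active-region operation.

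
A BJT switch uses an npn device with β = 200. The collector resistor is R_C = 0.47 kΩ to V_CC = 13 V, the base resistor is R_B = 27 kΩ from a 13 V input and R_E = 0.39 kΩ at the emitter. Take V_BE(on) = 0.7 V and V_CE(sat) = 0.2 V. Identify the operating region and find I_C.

saturation; I_C ≈ 15 mA

Assume active: I_B = (13 − 0.7)/(27 + 201×0.39) = 0.117 mA, I_C = β·I_B = 23.3 mA.
Then V_CE = 13 − 23.3×0.47 − 23.5×0.39 = -7.12 V < 0.2 V — the active assumption fails.
Re-solve with V_CE = 0.2 V. KCL at the emitter: V_E/R_E = (V_BB−0.7−V_E)/R_B + (V_CC−0.2−V_E)/R_C, giving V_E = 5.86 V.
I_C = (V_CC − 0.2 − V_E)/R_C = (12.8 − 5.86)/0.47 = 14.8 mA.
Check: I_B = (12.3 − 5.86)/27 = 0.239 mA, and β·I_B = 47.7 mA > I_C, confirming saturation.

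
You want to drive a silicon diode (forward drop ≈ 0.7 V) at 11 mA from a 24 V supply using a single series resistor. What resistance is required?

R ≈ 2.1 kΩ

The resistor drops V_S − V_D = 24 − 0.7 = 23.3 V at 11 mA.
R = 23.3 V / 11 mA = 2.12 kΩ.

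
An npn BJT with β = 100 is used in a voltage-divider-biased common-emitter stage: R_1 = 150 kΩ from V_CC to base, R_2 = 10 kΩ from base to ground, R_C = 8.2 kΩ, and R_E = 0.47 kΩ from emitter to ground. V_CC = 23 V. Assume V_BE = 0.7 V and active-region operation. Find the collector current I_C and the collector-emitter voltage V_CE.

I_C ≈ 1.3 mA, V_CE ≈ 12 V

Thevenize the base divider: V_Th = V_CC·R_2/(R_1+R_2) = 23×10/160 = 1.44 V, R_Th = R_1‖R_2 = 9.38 kΩ.
Base-emitter loop: V_Th = I_B·R_Th + V_BE + (β+1)I_B·R_E, so I_B = (1.44 − 0.7) / (9.38 + 101×0.47) = 0.013 mA.
I_C = β·I_B = 100×0.013 = 1.3 mA, and I_E = (β+1)I_B = 1.31 mA.
V_CE = V_CC − I_C·R_C − I_E·R_E = 23 − 1.3×8.2 − 1.31×0.47 = 11.7 V.
V_CE = 11.7 V > 0.2 V confirms active-region operation.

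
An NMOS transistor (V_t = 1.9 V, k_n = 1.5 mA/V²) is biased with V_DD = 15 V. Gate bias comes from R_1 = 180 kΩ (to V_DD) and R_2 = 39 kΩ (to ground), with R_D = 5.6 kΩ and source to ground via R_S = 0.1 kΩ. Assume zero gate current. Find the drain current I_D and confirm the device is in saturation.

I_D ≈ 0.4 mA

V_G = V_DD·R_2/(R_1+R_2) = 15×39/219 = 2.67 V.
Assume saturation: I_D = (k_n/2)(V_GS − V_t)² with V_GS = V_G − I_D·R_S = 2.67 − 0.1·I_D.
Substituting gives 0.0075·I_D² − 1.12·I_D + 0.446 = 0, with roots I_D = 0.401 or 148 mA.
The root I_D = 148 mA gives V_GS = -12.2 V ≤ V_t, so take I_D = 0.401 mA.
Then V_GS = 2.63 V and V_DS = V_DD − I_D(R_D+R_S) = 15 − 0.401×5.7 = 12.7 V.
Saturation requires V_DS ≥ V_GS − V_t = 0.731 V; 12.7 ≥ 0.731 ✓.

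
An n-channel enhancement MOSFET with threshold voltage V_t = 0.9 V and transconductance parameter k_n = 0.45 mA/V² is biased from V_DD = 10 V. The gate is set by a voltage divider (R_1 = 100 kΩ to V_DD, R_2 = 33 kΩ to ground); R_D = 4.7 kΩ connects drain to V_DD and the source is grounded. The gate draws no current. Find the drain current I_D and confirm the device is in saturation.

V_G = V_DD·R_2/(R_1+R_2) = 10×33/133 = 2.48 V. With the source grounded, V_GS = V_G = 2.48 V.
Assume saturation: I_D = (k_n/2)(V_GS − V_t)² = (0.45/2)×(2.48 − 0.9)² = 0.225×1.58² = 0.563 mA.
V_DS = V_DD − I_D·R_D = 10 − 0.563×4.7 = 7.36 V.
Saturation requires V_DS ≥ V_GS − V_t = 1.58 V; 7.36 ≥ 1.58 ✓.

I_D ≈ 0.56 mA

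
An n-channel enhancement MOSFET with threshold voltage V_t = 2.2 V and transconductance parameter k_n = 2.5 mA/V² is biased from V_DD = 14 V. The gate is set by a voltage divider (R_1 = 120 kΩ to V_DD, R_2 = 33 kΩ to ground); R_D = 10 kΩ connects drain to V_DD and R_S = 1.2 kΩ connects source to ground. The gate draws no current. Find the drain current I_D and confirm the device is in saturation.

V_G = V_DD·R_2/(R_1+R_2) = 14×33/153 = 3.02 V.
Assume saturation: I_D = (k_n/2)(V_GS − V_t)² with V_GS = V_G − I_D·R_S = 3.02 − 1.2·I_D.
Substituting gives 1.8·I_D² − 3.46·I_D + 0.84 = 0, with roots I_D = 0.285 or 1.64 mA.
The root I_D = 1.64 mA gives V_GS = 1.06 V ≤ V_t, so take I_D = 0.285 mA.
Then V_GS = 2.68 V and V_DS = V_DD − I_D(R_D+R_S) = 14 − 0.285×11.2 = 10.8 V.
Saturation requires V_DS ≥ V_GS − V_t = 0.478 V; 10.8 ≥ 0.478 ✓.

I_D ≈ 0.29 mA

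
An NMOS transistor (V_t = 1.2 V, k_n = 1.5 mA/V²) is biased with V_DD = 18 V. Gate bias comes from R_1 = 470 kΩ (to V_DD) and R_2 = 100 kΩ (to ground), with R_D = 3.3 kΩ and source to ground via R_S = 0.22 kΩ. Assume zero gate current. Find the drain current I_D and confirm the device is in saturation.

I_D ≈ 1.8 mA

V_G = V_DD·R_2/(R_1+R_2) = 18×100/570 = 3.16 V.
Assume saturation: I_D = (k_n/2)(V_GS − V_t)² with V_GS = V_G − I_D·R_S = 3.16 − 0.22·I_D.
Substituting gives 0.0363·I_D² − 1.65·I_D + 2.88 = 0, with roots I_D = 1.82 or 43.5 mA.
The root I_D = 43.5 mA gives V_GS = -6.42 V ≤ V_t, so take I_D = 1.82 mA.
Then V_GS = 2.76 V and V_DS = V_DD − I_D(R_D+R_S) = 18 − 1.82×3.52 = 11.6 V.
Saturation requires V_DS ≥ V_GS − V_t = 1.56 V; 11.6 ≥ 1.56 ✓.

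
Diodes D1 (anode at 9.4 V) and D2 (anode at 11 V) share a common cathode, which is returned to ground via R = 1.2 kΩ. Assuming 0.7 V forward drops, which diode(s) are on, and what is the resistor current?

Assume both conduct. Then node N would need to be at both 9.4−0.7 = 8.7 V and 11−0.7 = 10.3 V, which is impossible.
Assume only D2 conducts: V_N = 11 − 0.7 = 10.3 V, so I_R = 10.3/1.2 = 8.58 mA.
Check D1: its anode-to-cathode voltage is 9.4 − 10.3 = -0.9 V < 0.7 V, so it is off. The assumption is consistent.

Only D2 conducts; I_R ≈ 8.6 mA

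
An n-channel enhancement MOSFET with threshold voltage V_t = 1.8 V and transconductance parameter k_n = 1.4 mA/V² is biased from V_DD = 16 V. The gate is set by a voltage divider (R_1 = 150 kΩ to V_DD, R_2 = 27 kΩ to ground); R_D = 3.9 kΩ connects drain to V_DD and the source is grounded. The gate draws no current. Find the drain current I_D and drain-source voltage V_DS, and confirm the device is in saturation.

V_G = V_DD·R_2/(R_1+R_2) = 16×27/177 = 2.44 V. With the source grounded, V_GS = V_G = 2.44 V.
Assume saturation: I_D = (k_n/2)(V_GS − V_t)² = (1.4/2)×(2.44 − 1.8)² = 0.7×0.641² = 0.287 mA.
V_DS = V_DD − I_D·R_D = 16 − 0.287×3.9 = 14.9 V.
Saturation requires V_DS ≥ V_GS − V_t = 0.641 V; 14.9 ≥ 0.641 ✓.

I_D ≈ 0.29 mA, V_DS ≈ 15 V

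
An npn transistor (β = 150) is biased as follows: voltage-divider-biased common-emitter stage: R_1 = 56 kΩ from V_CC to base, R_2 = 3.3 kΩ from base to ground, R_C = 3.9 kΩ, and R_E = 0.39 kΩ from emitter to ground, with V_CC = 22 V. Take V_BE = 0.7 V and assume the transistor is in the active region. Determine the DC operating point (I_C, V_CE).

Thevenize the base divider: V_Th = V_CC·R_2/(R_1+R_2) = 22×3.3/59.3 = 1.22 V, R_Th = R_1‖R_2 = 3.12 kΩ.
Base-emitter loop: V_Th = I_B·R_Th + V_BE + (β+1)I_B·R_E, so I_B = (1.22 − 0.7) / (3.12 + 151×0.39) = 0.00846 mA.
I_C = β·I_B = 150×0.00846 = 1.27 mA, and I_E = (β+1)I_B = 1.28 mA.
V_CE = V_CC − I_C·R_C − I_E·R_E = 22 − 1.27×3.9 − 1.28×0.39 = 16.6 V.
V_CE = 16.6 V > 0.2 V confirms active-region operation.

I_C ≈ 1.3 mA, V_CE ≈ 17 V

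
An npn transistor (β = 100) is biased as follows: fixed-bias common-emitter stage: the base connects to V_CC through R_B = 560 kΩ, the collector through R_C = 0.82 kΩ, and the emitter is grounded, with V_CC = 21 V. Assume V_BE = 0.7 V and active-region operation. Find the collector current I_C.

I_C ≈ 3.6 mA

Base loop: V_CC = I_B·R_B + V_BE, so I_B = (21 − 0.7)/560 kΩ = 0.0363 mA.
In the active region I_C = β·I_B = 100 × 0.0363 = 3.63 mA.
Collector loop: V_CE = V_CC − I_C·R_C = 21 − 3.63×0.82 = 18 V.
Since V_CE = 18 V > V_CE(sat) ≈ 0.2 V, the transistor is in the active region as assumed.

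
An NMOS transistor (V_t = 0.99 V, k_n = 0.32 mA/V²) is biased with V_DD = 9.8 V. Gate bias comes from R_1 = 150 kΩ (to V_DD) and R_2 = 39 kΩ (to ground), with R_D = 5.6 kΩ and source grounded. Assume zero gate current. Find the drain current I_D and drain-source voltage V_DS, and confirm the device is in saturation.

I_D ≈ 0.17 mA, V_DS ≈ 8.8 V

V_G = V_DD·R_2/(R_1+R_2) = 9.8×39/189 = 2.02 V. With the source grounded, V_GS = V_G = 2.02 V.
Assume saturation: I_D = (k_n/2)(V_GS − V_t)² = (0.32/2)×(2.02 − 0.99)² = 0.16×1.03² = 0.17 mA.
V_DS = V_DD − I_D·R_D = 9.8 − 0.17×5.6 = 8.85 V.
Saturation requires V_DS ≥ V_GS − V_t = 1.03 V; 8.85 ≥ 1.03 ✓.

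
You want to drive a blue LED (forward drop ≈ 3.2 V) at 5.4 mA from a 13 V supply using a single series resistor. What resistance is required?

The resistor drops V_S − V_D = 13 − 3.2 = 9.8 V at 5.4 mA.
R = 9.8 V / 5.4 mA = 1.81 kΩ.

R ≈ 1.8 kΩ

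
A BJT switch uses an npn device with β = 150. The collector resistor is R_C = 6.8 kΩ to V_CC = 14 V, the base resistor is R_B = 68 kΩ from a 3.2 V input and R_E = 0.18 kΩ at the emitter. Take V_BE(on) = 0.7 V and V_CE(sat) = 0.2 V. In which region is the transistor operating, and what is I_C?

saturation; I_C ≈ 2 mA

Assume active: I_B = (3.2 − 0.7)/(68 + 151×0.18) = 0.0263 mA, I_C = β·I_B = 3.94 mA.
Then V_CE = 14 − 3.94×6.8 − 3.97×0.18 = -13.5 V < 0.2 V — the active assumption fails.
Re-solve with V_CE = 0.2 V. KCL at the emitter: V_E/R_E = (V_BB−0.7−V_E)/R_B + (V_CC−0.2−V_E)/R_C, giving V_E = 0.361 V.
I_C = (V_CC − 0.2 − V_E)/R_C = (13.8 − 0.361)/6.8 = 1.98 mA.
Check: I_B = (2.5 − 0.361)/68 = 0.0315 mA, and β·I_B = 4.72 mA > I_C, confirming saturation.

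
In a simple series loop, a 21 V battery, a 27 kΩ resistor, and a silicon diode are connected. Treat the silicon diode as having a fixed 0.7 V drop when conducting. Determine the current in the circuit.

I ≈ 0.75 mA

KVL around the loop: 21 = V_D + I·R = 0.7 + I × 27 kΩ.
So I = (21 − 0.7) / 27 kΩ = 20.3 / 27 = 0.752 mA.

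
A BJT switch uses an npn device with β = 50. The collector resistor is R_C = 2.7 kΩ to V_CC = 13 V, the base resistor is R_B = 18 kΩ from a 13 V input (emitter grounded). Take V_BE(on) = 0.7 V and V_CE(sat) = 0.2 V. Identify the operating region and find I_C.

saturation; I_C ≈ 4.7 mA

Assume active: I_B = (13 − 0.7)/18 = 0.683 mA, giving I_C = β·I_B = 34.2 mA.
But then V_CE = 13 − 34.2×2.7 = -79.2 V < V_CE(sat) = 0.2 V — impossible in the active region.
So the transistor is saturated. With V_CE = 0.2 V, I_C = (V_CC − 0.2)/R_C = 12.8/2.7 = 4.74 mA.
Check: β·I_B = 34.2 mA > I_C = 4.74 mA, confirming saturation.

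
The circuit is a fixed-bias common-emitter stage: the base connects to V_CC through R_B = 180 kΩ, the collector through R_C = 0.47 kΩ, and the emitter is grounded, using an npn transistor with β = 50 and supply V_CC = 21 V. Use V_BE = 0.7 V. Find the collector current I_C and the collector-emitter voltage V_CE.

Base loop: V_CC = I_B·R_B + V_BE, so I_B = (21 − 0.7)/180 kΩ = 0.113 mA.
In the active region I_C = β·I_B = 50 × 0.113 = 5.64 mA.
Collector loop: V_CE = V_CC − I_C·R_C = 21 − 5.64×0.47 = 18.3 V.
Since V_CE = 18.3 V > V_CE(sat) ≈ 0.2 V, the transistor is in the active region as assumed.

I_C ≈ 5.6 mA, V_CE ≈ 18 V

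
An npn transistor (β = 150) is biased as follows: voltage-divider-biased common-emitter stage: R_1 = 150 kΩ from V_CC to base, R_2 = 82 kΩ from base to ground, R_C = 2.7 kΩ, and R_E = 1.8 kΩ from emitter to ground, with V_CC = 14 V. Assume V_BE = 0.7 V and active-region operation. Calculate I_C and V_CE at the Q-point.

I_C ≈ 2 mA, V_CE ≈ 5.1 V

Thevenize the base divider: V_Th = V_CC·R_2/(R_1+R_2) = 14×82/232 = 4.95 V, R_Th = R_1‖R_2 = 53 kΩ.
Base-emitter loop: V_Th = I_B·R_Th + V_BE + (β+1)I_B·R_E, so I_B = (4.95 − 0.7) / (53 + 151×1.8) = 0.0131 mA.
I_C = β·I_B = 150×0.0131 = 1.96 mA, and I_E = (β+1)I_B = 1.97 mA.
V_CE = V_CC − I_C·R_C − I_E·R_E = 14 − 1.96×2.7 − 1.97×1.8 = 5.15 V.
V_CE = 5.15 V > 0.2 V confirms active-region operation.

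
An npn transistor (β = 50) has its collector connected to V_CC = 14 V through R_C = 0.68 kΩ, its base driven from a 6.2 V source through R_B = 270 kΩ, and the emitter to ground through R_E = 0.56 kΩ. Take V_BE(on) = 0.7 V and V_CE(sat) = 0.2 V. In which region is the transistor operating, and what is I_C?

Assume active. Base-emitter loop: I_B = (V_BB − V_BE)/(R_B + (β+1)R_E) = (6.2 − 0.7)/(270 + 51×0.56) = 0.0184 mA.
I_C = β·I_B = 50×0.0184 = 0.921 mA.
V_CE = V_CC − I_C·R_C − I_E·R_E = 14 − 0.921×0.68 − 0.94×0.56 = 12.8 V > V_CE(sat), so the active-region assumption holds.

active; I_C ≈ 0.92 mA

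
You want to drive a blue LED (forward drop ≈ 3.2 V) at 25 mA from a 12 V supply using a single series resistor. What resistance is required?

R ≈ 0.35 kΩ

The resistor drops V_S − V_D = 12 − 3.2 = 8.8 V at 25 mA.
R = 8.8 V / 25 mA = 0.352 kΩ.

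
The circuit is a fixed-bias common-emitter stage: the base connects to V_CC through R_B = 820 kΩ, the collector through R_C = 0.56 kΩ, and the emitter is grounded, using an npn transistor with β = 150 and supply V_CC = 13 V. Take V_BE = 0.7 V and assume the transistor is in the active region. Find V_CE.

Base loop: V_CC = I_B·R_B + V_BE, so I_B = (13 − 0.7)/820 kΩ = 0.015 mA.
In the active region I_C = β·I_B = 150 × 0.015 = 2.25 mA.
Collector loop: V_CE = V_CC − I_C·R_C = 13 − 2.25×0.56 = 11.7 V.
Since V_CE = 11.7 V > V_CE(sat) ≈ 0.2 V, the transistor is in the active region as assumed.

V_CE ≈ 12 V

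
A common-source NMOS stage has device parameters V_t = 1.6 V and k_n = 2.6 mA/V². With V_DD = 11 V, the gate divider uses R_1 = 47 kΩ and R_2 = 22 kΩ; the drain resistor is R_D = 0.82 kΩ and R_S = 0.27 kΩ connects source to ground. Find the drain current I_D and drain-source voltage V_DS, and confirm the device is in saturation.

I_D ≈ 2.2 mA, V_DS ≈ 8.6 V

V_G = V_DD·R_2/(R_1+R_2) = 11×22/69 = 3.51 V.
Assume saturation: I_D = (k_n/2)(V_GS − V_t)² with V_GS = V_G − I_D·R_S = 3.51 − 0.27·I_D.
Substituting gives 0.0948·I_D² − 2.34·I_D + 4.73 = 0, with roots I_D = 2.22 or 22.5 mA.
The root I_D = 22.5 mA gives V_GS = -2.56 V ≤ V_t, so take I_D = 2.22 mA.
Then V_GS = 2.91 V and V_DS = V_DD − I_D(R_D+R_S) = 11 − 2.22×1.09 = 8.58 V.
Saturation requires V_DS ≥ V_GS − V_t = 1.31 V; 8.58 ≥ 1.31 ✓.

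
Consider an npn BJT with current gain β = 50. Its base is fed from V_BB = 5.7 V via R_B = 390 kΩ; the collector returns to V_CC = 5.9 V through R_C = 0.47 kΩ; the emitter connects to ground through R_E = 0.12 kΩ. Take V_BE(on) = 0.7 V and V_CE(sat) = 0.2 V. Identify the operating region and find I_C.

Assume active. Base-emitter loop: I_B = (V_BB − V_BE)/(R_B + (β+1)R_E) = (5.7 − 0.7)/(390 + 51×0.12) = 0.0126 mA.
I_C = β·I_B = 50×0.0126 = 0.631 mA.
V_CE = V_CC − I_C·R_C − I_E·R_E = 5.9 − 0.631×0.47 − 0.644×0.12 = 5.53 V > V_CE(sat), so the active-region assumption holds.

active; I_C ≈ 0.63 mA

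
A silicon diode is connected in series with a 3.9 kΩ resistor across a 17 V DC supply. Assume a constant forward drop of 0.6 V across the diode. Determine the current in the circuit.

I ≈ 4.2 mA

KVL around the loop: 17 = V_D + I·R = 0.6 + I × 3.9 kΩ.
So I = (17 − 0.6) / 3.9 kΩ = 16.4 / 3.9 = 4.21 mA.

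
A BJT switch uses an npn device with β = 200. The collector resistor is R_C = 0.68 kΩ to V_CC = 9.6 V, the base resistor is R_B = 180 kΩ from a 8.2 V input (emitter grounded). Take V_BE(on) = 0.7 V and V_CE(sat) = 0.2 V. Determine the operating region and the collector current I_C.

Assume active. Base-emitter loop: I_B = (V_BB − V_BE)/R_B = (8.2 − 0.7)/180 = 0.0417 mA.
I_C = β·I_B = 200×0.0417 = 8.33 mA.
V_CE = V_CC − I_C·R_C = 9.6 − 8.33×0.68 = 3.93 V > V_CE(sat), so the active-region assumption holds.

active; I_C ≈ 8.3 mA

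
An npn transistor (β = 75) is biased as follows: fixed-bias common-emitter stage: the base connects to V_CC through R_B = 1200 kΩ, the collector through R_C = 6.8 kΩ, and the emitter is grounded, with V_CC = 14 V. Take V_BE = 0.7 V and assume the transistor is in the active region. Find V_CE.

V_CE ≈ 8.3 V

Base loop: V_CC = I_B·R_B + V_BE, so I_B = (14 − 0.7)/1200 kΩ = 0.0111 mA.
In the active region I_C = β·I_B = 75 × 0.0111 = 0.831 mA.
Collector loop: V_CE = V_CC − I_C·R_C = 14 − 0.831×6.8 = 8.35 V.
Since V_CE = 8.35 V > V_CE(sat) ≈ 0.2 V, the transistor is in the active region as assumed.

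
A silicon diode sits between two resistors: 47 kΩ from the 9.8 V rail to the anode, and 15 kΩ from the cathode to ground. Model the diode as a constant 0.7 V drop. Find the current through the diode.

The two resistors are in series with the diode, so KVL gives 9.8 = I·47 + 0.7 + I·15.
I = (9.8 − 0.7) / (47 + 15) kΩ = 9.1 / 62 = 0.147 mA.

I ≈ 0.15 mA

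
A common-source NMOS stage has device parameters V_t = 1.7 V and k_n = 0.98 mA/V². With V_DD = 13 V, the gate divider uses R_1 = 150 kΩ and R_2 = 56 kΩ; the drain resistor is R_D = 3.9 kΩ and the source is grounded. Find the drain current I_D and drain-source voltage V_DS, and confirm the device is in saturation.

I_D ≈ 1.6 mA, V_DS ≈ 6.6 V

V_G = V_DD·R_2/(R_1+R_2) = 13×56/206 = 3.53 V. With the source grounded, V_GS = V_G = 3.53 V.
Assume saturation: I_D = (k_n/2)(V_GS − V_t)² = (0.98/2)×(3.53 − 1.7)² = 0.49×1.83² = 1.65 mA.
V_DS = V_DD − I_D·R_D = 13 − 1.65×3.9 = 6.57 V.
Saturation requires V_DS ≥ V_GS − V_t = 1.83 V; 6.57 ≥ 1.83 ✓.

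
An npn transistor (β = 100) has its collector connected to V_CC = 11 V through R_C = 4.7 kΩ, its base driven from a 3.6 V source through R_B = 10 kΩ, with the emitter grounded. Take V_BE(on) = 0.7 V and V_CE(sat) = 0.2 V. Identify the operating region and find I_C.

saturation; I_C ≈ 2.3 mA

Assume active: I_B = (3.6 − 0.7)/10 = 0.29 mA, giving I_C = β·I_B = 29 mA.
But then V_CE = 11 − 29×4.7 = -125 V < V_CE(sat) = 0.2 V — impossible in the active region.
So the transistor is saturated. With V_CE = 0.2 V, I_C = (V_CC − 0.2)/R_C = 10.8/4.7 = 2.3 mA.
Check: β·I_B = 29 mA > I_C = 2.3 mA, confirming saturation.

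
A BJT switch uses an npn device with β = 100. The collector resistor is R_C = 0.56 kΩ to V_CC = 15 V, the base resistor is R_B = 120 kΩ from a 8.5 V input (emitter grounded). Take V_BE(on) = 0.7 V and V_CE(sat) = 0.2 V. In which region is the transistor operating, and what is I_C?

active; I_C ≈ 6.5 mA

Assume active. Base-emitter loop: I_B = (V_BB − V_BE)/R_B = (8.5 − 0.7)/120 = 0.065 mA.
I_C = β·I_B = 100×0.065 = 6.5 mA.
V_CE = V_CC − I_C·R_C = 15 − 6.5×0.56 = 11.4 V > V_CE(sat), so the active-region assumption holds.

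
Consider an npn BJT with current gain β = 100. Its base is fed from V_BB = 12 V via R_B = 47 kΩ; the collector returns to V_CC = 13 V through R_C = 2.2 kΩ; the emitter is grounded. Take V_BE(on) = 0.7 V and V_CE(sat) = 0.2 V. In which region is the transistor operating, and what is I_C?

Assume active: I_B = (12 − 0.7)/47 = 0.24 mA, giving I_C = β·I_B = 24 mA.
But then V_CE = 13 − 24×2.2 = -39.9 V < V_CE(sat) = 0.2 V — impossible in the active region.
So the transistor is saturated. With V_CE = 0.2 V, I_C = (V_CC − 0.2)/R_C = 12.8/2.2 = 5.82 mA.
Check: β·I_B = 24 mA > I_C = 5.82 mA, confirming saturation.

saturation; I_C ≈ 5.8 mA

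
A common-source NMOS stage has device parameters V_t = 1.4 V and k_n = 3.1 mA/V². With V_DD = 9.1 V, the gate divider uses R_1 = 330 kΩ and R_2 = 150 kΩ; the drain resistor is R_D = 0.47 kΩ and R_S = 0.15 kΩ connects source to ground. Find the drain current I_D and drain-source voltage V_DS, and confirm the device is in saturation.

I_D ≈ 2 mA, V_DS ≈ 7.8 V

V_G = V_DD·R_2/(R_1+R_2) = 9.1×150/480 = 2.84 V.
Assume saturation: I_D = (k_n/2)(V_GS − V_t)² with V_GS = V_G − I_D·R_S = 2.84 − 0.15·I_D.
Substituting gives 0.0349·I_D² − 1.67·I_D + 3.23 = 0, with roots I_D = 2.02 or 45.9 mA.
The root I_D = 45.9 mA gives V_GS = -4.04 V ≤ V_t, so take I_D = 2.02 mA.
Then V_GS = 2.54 V and V_DS = V_DD − I_D(R_D+R_S) = 9.1 − 2.02×0.62 = 7.85 V.
Saturation requires V_DS ≥ V_GS − V_t = 1.14 V; 7.85 ≥ 1.14 ✓.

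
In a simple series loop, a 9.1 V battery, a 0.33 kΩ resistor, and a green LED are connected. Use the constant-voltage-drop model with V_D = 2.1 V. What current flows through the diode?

KVL around the loop: 9.1 = V_D + I·R = 2.1 + I × 0.33 kΩ.
So I = (9.1 − 2.1) / 0.33 kΩ = 7 / 0.33 = 21.2 mA.

I ≈ 21 mA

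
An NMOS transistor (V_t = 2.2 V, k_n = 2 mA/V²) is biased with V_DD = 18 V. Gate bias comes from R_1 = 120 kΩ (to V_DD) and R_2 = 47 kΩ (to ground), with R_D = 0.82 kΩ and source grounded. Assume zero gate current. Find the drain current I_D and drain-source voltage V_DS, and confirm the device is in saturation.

V_G = V_DD·R_2/(R_1+R_2) = 18×47/167 = 5.07 V. With the source grounded, V_GS = V_G = 5.07 V.
Assume saturation: I_D = (k_n/2)(V_GS − V_t)² = (2/2)×(5.07 − 2.2)² = 1×2.87² = 8.21 mA.
V_DS = V_DD − I_D·R_D = 18 − 8.21×0.82 = 11.3 V.
Saturation requires V_DS ≥ V_GS − V_t = 2.87 V; 11.3 ≥ 2.87 ✓.

I_D ≈ 8.2 mA, V_DS ≈ 11 V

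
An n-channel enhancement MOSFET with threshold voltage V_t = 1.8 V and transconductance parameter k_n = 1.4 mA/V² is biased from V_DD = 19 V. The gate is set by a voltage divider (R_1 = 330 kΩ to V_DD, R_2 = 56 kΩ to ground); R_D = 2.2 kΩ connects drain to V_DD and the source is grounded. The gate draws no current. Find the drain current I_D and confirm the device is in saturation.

V_G = V_DD·R_2/(R_1+R_2) = 19×56/386 = 2.76 V. With the source grounded, V_GS = V_G = 2.76 V.
Assume saturation: I_D = (k_n/2)(V_GS − V_t)² = (1.4/2)×(2.76 − 1.8)² = 0.7×0.956² = 0.64 mA.
V_DS = V_DD − I_D·R_D = 19 − 0.64×2.2 = 17.6 V.
Saturation requires V_DS ≥ V_GS − V_t = 0.956 V; 17.6 ≥ 0.956 ✓.

I_D ≈ 0.64 mA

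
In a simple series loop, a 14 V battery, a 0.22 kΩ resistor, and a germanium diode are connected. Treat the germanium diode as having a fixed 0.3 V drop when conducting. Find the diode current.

KVL around the loop: 14 = V_D + I·R = 0.3 + I × 0.22 kΩ.
So I = (14 − 0.3) / 0.22 kΩ = 13.7 / 0.22 = 62.3 mA.

I ≈ 62 mA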